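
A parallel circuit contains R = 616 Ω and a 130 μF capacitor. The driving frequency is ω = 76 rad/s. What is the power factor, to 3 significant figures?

X_C = 1/(ωC) = 101 Ω
Parallel: admittances add. Y = 1/R + jωC
Y = (0.00162 + j0.00988) S
|Y| = 0.0100 S → |Z| = 1/|Y| = 99.9 Ω, ∠Z = −∠Y = -80.7°
cos φ = cos(-80.7°) = 0.162

0.162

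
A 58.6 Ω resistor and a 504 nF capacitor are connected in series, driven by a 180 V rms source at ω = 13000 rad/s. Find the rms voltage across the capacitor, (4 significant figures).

168.0 V

X_C = 1/(ωC) = 152.6 Ω
Z = 58.60 − j152.6 Ω
|Z| = √(58.60² + 152.6²) = 163.5 Ω
I = V/|Z| = 1.101 A
V_C = I·|Z_C| = 1.101 × 152.6 = 168.0 V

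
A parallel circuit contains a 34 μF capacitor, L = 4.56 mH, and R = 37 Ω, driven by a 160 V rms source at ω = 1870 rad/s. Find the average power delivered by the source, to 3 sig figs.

692 W

X_L = ωL = 8.53 Ω
X_C = 1/(ωC) = 15.7 Ω
Parallel: admittances add. Y = 1/R + 1/(jωL) + jωC
Y = (0.0270 − j0.0537) S
|Y| = 0.0601 S → |Z| = 1/|Y| = 16.6 Ω, ∠Z = −∠Y = 63.3°
I = V/|Z| = 9.62 A
P = VI cos φ = 160 × 9.62 × cos(63.3°) = 692 W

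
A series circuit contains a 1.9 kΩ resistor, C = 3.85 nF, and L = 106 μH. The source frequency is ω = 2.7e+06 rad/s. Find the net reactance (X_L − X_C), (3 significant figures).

190 Ω

X_L = ωL = 286 Ω
X_C = 1/(ωC) = 96.2 Ω
X = 286 − 96.2 = 190 Ω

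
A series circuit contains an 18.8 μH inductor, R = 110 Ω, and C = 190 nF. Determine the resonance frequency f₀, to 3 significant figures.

84.2 kHz

ω₀ = 1/√(LC) = 1/√(1.88e-05 × 1.9e-07) = 529100 rad/s
f₀ = ω₀/(2π) = 84.2 kHz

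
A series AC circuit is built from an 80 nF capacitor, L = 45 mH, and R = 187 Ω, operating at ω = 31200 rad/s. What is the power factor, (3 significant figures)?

X_L = ωL = 1400 Ω
X_C = 1/(ωC) = 401 Ω
Net reactance X = X_L − X_C = 1000 Ω
Z = 187 + j1000 Ω
|Z| = √(187² + 1000²) = 1020 Ω
∠Z = arctan(1000/187) = 79.4°
cos φ = cos(79.4°) = 0.183

0.183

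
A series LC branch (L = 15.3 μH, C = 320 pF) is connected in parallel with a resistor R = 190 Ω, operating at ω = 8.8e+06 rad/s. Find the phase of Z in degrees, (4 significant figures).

-40.75°

X_L = ωL = 134.6 Ω
X_C = 1/(ωC) = 355.1 Ω
Branch 1: Z₁ = R = 190.0 Ω
Branch 2 (series LC): Z₂ = j(X_L − X_C) = −j220.5 Ω
Parallel: Z = Z₁Z₂/(Z₁+Z₂), |Z| = 143.9 Ω, ∠Z = -40.75°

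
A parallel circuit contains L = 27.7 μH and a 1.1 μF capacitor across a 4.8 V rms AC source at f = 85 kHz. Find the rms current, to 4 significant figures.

2.495 A

ω = 2πf = 534100 rad/s
X_L = ωL = 14.79 Ω
X_C = 1/(ωC) = 1.702 Ω
Parallel: admittances add. Y = 1/(jωL) + jωC
Y = (0 + j0.5199) S
|Y| = 0.5199 S → |Z| = 1/|Y| = 1.924 Ω, ∠Z = −∠Y = -90.00°
I = V/|Z| = 4.8/1.924 = 2.495 A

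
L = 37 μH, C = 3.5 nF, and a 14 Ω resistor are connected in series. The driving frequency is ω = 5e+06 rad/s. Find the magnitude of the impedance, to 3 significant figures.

129 Ω

X_L = ωL = 185 Ω
X_C = 1/(ωC) = 57.1 Ω
Net reactance X = X_L − X_C = 128 Ω
Z = 14.0 + j128 Ω
|Z| = √(14.0² + 128²) = 129 Ω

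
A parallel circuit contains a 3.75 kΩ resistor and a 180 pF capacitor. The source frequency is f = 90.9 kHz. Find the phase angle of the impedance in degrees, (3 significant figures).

-21.1°

ω = 2πf = 571100 rad/s
X_C = 1/(ωC) = 9730 Ω
Parallel: admittances add. Y = 1/R + jωC
Y = (0.000267 + j0.000103) S
|Y| = 0.000286 S → |Z| = 1/|Y| = 3500 Ω, ∠Z = −∠Y = -21.1°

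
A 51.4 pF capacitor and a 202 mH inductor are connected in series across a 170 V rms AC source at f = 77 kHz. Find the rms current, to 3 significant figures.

2.96 mA

ω = 2πf = 483800 rad/s
X_L = ωL = 97700 Ω
X_C = 1/(ωC) = 40200 Ω
Net reactance X = X_L − X_C = 57500 Ω
Z = j57500 Ω
|Z| = √(0² + 57500²) = 57500 Ω
I = V/|Z| = 170/57500 = 2.96 mA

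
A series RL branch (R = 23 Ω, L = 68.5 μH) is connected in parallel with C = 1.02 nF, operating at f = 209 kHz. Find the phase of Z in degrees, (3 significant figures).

73.7°

ω = 2πf = 1.313e+06 rad/s
X_L = ωL = 90.0 Ω
X_C = 1/(ωC) = 747 Ω
Branch 1 (R+jX_L): Z₁ = 23.0 + j90.0 Ω, |Z₁| = 92.8 Ω
Branch 2 (−jX_C): Z₂ = −j747 Ω
Parallel: Z = Z₁Z₂/(Z₁+Z₂), |Z| = 106 Ω, ∠Z = 73.7°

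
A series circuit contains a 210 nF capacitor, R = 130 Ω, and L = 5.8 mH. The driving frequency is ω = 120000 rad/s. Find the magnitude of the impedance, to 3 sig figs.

X_L = ωL = 696 Ω
X_C = 1/(ωC) = 39.7 Ω
Net reactance X = X_L − X_C = 656 Ω
Z = 130 + j656 Ω
|Z| = √(130² + 656²) = 669 Ω

669 Ω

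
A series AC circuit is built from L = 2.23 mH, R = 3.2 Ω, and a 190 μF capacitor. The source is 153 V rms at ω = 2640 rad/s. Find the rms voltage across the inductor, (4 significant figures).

178.7 V

X_L = ωL = 5.887 Ω
X_C = 1/(ωC) = 1.994 Ω
Net reactance X = X_L − X_C = 3.894 Ω
Z = 3.200 + j3.894 Ω
|Z| = √(3.200² + 3.894²) = 5.040 Ω
I = V/|Z| = 30.36 A
V_L = I·|Z_L| = 30.36 × 5.887 = 178.7 V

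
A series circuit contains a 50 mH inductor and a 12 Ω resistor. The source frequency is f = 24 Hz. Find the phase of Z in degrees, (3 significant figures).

32.1°

ω = 2πf = 150.8 rad/s
X_L = ωL = 7.54 Ω
Z = 12.0 + j7.54 Ω
|Z| = √(12.0² + 7.54²) = 14.2 Ω
∠Z = arctan(7.54/12.0) = 32.1°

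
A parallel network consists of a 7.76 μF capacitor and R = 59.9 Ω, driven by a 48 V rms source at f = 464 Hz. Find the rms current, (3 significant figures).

ω = 2πf = 2915 rad/s
X_C = 1/(ωC) = 44.2 Ω
Parallel: admittances add. Y = 1/R + jωC
Y = (0.0167 + j0.0226) S
|Y| = 0.0281 S → |Z| = 1/|Y| = 35.6 Ω, ∠Z = −∠Y = -53.6°
I = V/|Z| = 48/35.6 = 1.35 A

1.35 A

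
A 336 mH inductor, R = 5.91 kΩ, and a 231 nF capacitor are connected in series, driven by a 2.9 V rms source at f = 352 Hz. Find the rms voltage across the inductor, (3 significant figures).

ω = 2πf = 2212 rad/s
X_L = ωL = 743 Ω
X_C = 1/(ωC) = 1960 Ω
Net reactance X = X_L − X_C = -1210 Ω
Z = 5910 − j1210 Ω
|Z| = √(5910² + 1210²) = 6030 Ω
I = V/|Z| = 481 μA
V_L = I·|Z_L| = 0.000481 × 743 = 0.357 V

0.357 V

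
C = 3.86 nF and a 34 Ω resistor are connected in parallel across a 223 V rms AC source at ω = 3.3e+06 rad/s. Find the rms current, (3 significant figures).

7.15 A

X_C = 1/(ωC) = 78.5 Ω
Parallel: admittances add. Y = 1/R + jωC
Y = (0.0294 + j0.0127) S
|Y| = 0.0321 S → |Z| = 1/|Y| = 31.2 Ω, ∠Z = −∠Y = -23.4°
I = V/|Z| = 223/31.2 = 7.15 A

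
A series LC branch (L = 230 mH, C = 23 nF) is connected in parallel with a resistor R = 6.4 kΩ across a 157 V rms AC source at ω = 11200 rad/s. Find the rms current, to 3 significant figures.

123 mA

X_L = ωL = 2580 Ω
X_C = 1/(ωC) = 3880 Ω
Branch 1: Z₁ = R = 6400 Ω
Branch 2 (series LC): Z₂ = j(X_L − X_C) = −j1310 Ω
Parallel: Z = Z₁Z₂/(Z₁+Z₂), |Z| = 1280 Ω, ∠Z = -78.5°
I = V/|Z| = 157/1280 = 123 mA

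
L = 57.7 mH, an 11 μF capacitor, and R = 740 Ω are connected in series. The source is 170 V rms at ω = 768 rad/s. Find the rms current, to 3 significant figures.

X_L = ωL = 44.3 Ω
X_C = 1/(ωC) = 118 Ω
Net reactance X = X_L − X_C = -74.1 Ω
Z = 740 − j74.1 Ω
|Z| = √(740² + 74.1²) = 744 Ω
I = V/|Z| = 170/744 = 229 mA

229 mA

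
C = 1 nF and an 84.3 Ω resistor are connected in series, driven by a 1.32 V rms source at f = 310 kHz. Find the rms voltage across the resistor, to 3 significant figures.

ω = 2πf = 1.948e+06 rad/s
X_C = 1/(ωC) = 513 Ω
Z = 84.3 − j513 Ω
|Z| = √(84.3² + 513²) = 520 Ω
I = V/|Z| = 2.54 mA
V_R = I·|Z_R| = 0.00254 × 84.3 = 0.214 V

0.214 V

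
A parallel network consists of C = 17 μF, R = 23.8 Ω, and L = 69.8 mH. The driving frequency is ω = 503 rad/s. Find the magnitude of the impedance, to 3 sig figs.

X_L = ωL = 35.1 Ω
X_C = 1/(ωC) = 117 Ω
Parallel: admittances add. Y = 1/R + 1/(jωL) + jωC
Y = (0.0420 − j0.0199) S
|Y| = 0.0465 S → |Z| = 1/|Y| = 21.5 Ω, ∠Z = −∠Y = 25.4°

21.5 Ω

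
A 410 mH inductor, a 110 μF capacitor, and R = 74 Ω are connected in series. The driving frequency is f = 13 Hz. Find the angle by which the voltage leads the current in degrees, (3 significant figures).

-46.4°

ω = 2πf = 81.68 rad/s
X_L = ωL = 33.5 Ω
X_C = 1/(ωC) = 111 Ω
Net reactance X = X_L − X_C = -77.8 Ω
Z = 74.0 − j77.8 Ω
|Z| = √(74.0² + 77.8²) = 107 Ω
∠Z = arctan(-77.8/74.0) = -46.4°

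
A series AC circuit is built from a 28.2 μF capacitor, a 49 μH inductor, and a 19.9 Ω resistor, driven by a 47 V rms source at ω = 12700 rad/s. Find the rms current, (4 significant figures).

2.348 A

X_L = ωL = 0.6223 Ω
X_C = 1/(ωC) = 2.792 Ω
Net reactance X = X_L − X_C = -2.170 Ω
Z = 19.90 − j2.170 Ω
|Z| = √(19.90² + 2.170²) = 20.02 Ω
I = V/|Z| = 47/20.02 = 2.348 A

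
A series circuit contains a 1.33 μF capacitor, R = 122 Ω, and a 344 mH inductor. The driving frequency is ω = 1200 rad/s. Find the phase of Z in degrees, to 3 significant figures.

X_L = ωL = 413 Ω
X_C = 1/(ωC) = 627 Ω
Net reactance X = X_L − X_C = -214 Ω
Z = 122 − j214 Ω
|Z| = √(122² + 214²) = 246 Ω
∠Z = arctan(-214/122) = -60.3°

-60.3°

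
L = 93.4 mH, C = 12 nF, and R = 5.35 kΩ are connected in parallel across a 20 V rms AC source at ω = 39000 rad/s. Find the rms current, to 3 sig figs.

5.38 mA

X_L = ωL = 3640 Ω
X_C = 1/(ωC) = 2140 Ω
Parallel: admittances add. Y = 1/R + 1/(jωL) + jωC
Y = (0.000187 + j0.000193) S
|Y| = 0.000269 S → |Z| = 1/|Y| = 3720 Ω, ∠Z = −∠Y = -46.0°
I = V/|Z| = 20/3720 = 5.38 mA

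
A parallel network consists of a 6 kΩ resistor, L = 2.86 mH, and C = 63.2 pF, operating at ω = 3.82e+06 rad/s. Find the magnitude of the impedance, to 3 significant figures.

4460 Ω

X_L = ωL = 10900 Ω
X_C = 1/(ωC) = 4140 Ω
Parallel: admittances add. Y = 1/R + 1/(jωL) + jωC
Y = (0.000167 + j0.000150) S
|Y| = 0.000224 S → |Z| = 1/|Y| = 4460 Ω, ∠Z = −∠Y = -42.0°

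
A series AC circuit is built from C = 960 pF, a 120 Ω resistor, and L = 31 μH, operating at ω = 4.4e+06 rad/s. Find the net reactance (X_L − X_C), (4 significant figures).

X_L = ωL = 136.4 Ω
X_C = 1/(ωC) = 236.7 Ω
X = 136.4 − 236.7 = -100.3 Ω

-100.3 Ω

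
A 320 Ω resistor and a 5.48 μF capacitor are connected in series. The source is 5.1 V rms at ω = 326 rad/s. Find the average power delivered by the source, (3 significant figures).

X_C = 1/(ωC) = 560 Ω
Z = 320 − j560 Ω
|Z| = √(320² + 560²) = 645 Ω
∠Z = arctan(-560/320) = -60.2°
I = V/|Z| = 7.91 mA
P = VI cos φ = 5.1 × 0.00791 × cos(-60.2°) = 20.0 mW

20.0 mW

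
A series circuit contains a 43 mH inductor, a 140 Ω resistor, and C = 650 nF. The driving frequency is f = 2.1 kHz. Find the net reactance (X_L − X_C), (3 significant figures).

ω = 2πf = 13190 rad/s
X_L = ωL = 567 Ω
X_C = 1/(ωC) = 117 Ω
X = 567 − 117 = 451 Ω

451 Ω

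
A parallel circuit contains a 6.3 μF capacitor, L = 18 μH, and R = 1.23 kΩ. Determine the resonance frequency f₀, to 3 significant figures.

14.9 kHz

ω₀ = 1/√(LC) = 1/√(1.8e-05 × 6.3e-06) = 93910 rad/s
f₀ = ω₀/(2π) = 14.9 kHz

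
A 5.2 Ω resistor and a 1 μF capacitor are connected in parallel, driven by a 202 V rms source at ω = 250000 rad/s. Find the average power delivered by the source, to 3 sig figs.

X_C = 1/(ωC) = 4.00 Ω
Parallel: admittances add. Y = 1/R + jωC
Y = (0.192 + j0.250) S
|Y| = 0.315 S → |Z| = 1/|Y| = 3.17 Ω, ∠Z = −∠Y = -52.4°
I = V/|Z| = 63.7 A
P = VI cos φ = 202 × 63.7 × cos(-52.4°) = 7.85 kW

7.85 kW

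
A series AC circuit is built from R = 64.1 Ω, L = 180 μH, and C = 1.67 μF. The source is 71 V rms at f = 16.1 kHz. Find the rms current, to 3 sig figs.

ω = 2πf = 101200 rad/s
X_L = ωL = 18.2 Ω
X_C = 1/(ωC) = 5.92 Ω
Net reactance X = X_L − X_C = 12.3 Ω
Z = 64.1 + j12.3 Ω
|Z| = √(64.1² + 12.3²) = 65.3 Ω
I = V/|Z| = 71/65.3 = 1.09 A

1.09 A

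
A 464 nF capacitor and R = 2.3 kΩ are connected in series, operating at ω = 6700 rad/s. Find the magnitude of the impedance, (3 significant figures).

X_C = 1/(ωC) = 322 Ω
Z = 2300 − j322 Ω
|Z| = √(2300² + 322²) = 2320 Ω

2320 Ω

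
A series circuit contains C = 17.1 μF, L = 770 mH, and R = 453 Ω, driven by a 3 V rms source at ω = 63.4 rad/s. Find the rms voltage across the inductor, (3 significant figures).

0.149 V

X_L = ωL = 48.8 Ω
X_C = 1/(ωC) = 922 Ω
Net reactance X = X_L − X_C = -874 Ω
Z = 453 − j874 Ω
|Z| = √(453² + 874²) = 984 Ω
I = V/|Z| = 3.05 mA
V_L = I·|Z_L| = 0.00305 × 48.8 = 0.149 V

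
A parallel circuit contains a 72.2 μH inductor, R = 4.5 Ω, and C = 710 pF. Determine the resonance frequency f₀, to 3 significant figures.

703 kHz

ω₀ = 1/√(LC) = 1/√(7.22e-05 × 7.1e-10) = 4.417e+06 rad/s
f₀ = ω₀/(2π) = 703 kHz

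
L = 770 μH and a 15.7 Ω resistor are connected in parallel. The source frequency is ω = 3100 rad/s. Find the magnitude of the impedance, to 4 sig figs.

X_L = ωL = 2.387 Ω
Parallel: admittances add. Y = 1/R + 1/(jωL)
Y = (0.06369 − j0.4189) S
|Y| = 0.4238 S → |Z| = 1/|Y| = 2.360 Ω, ∠Z = −∠Y = 81.36°

2.360 Ω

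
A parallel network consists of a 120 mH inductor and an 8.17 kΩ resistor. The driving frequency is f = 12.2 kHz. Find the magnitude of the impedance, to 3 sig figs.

ω = 2πf = 76650 rad/s
X_L = ωL = 9200 Ω
Parallel: admittances add. Y = 1/R + 1/(jωL)
Y = (0.000122 − j0.000109) S
|Y| = 0.000164 S → |Z| = 1/|Y| = 6110 Ω, ∠Z = −∠Y = 41.6°

6110 Ω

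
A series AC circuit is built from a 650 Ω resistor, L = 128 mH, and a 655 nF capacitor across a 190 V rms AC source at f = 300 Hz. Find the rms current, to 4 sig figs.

ω = 2πf = 1885 rad/s
X_L = ωL = 241.3 Ω
X_C = 1/(ωC) = 809.9 Ω
Net reactance X = X_L − X_C = -568.7 Ω
Z = 650.0 − j568.7 Ω
|Z| = √(650.0² + 568.7²) = 863.6 Ω
I = V/|Z| = 190/863.6 = 220.0 mA

220.0 mA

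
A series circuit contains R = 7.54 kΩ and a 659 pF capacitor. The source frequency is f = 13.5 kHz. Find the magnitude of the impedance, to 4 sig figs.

ω = 2πf = 84820 rad/s
X_C = 1/(ωC) = 17890 Ω
Z = 7540 − j17890 Ω
|Z| = √(7540² + 17890²) = 19410 Ω

19410 Ω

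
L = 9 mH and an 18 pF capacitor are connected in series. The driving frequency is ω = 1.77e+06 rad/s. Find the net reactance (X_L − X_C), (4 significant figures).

-15460 Ω

X_L = ωL = 15930 Ω
X_C = 1/(ωC) = 31390 Ω
X = 15930 − 31390 = -15460 Ω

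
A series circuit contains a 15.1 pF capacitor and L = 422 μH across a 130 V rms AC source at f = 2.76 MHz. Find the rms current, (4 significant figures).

ω = 2πf = 1.734e+07 rad/s
X_L = ωL = 7318 Ω
X_C = 1/(ωC) = 3819 Ω
Net reactance X = X_L − X_C = 3499 Ω
Z = j3499 Ω
|Z| = √(0² + 3499²) = 3499 Ω
I = V/|Z| = 130/3499 = 37.15 mA

37.15 mA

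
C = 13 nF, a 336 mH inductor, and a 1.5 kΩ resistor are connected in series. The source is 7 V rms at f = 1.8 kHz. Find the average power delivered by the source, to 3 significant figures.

6.53 mW

ω = 2πf = 11310 rad/s
X_L = ωL = 3800 Ω
X_C = 1/(ωC) = 6800 Ω
Net reactance X = X_L − X_C = -3000 Ω
Z = 1500 − j3000 Ω
|Z| = √(1500² + 3000²) = 3360 Ω
∠Z = arctan(-3000/1500) = -63.4°
I = V/|Z| = 2.09 mA
P = VI cos φ = 7 × 0.00209 × cos(-63.4°) = 6.53 mW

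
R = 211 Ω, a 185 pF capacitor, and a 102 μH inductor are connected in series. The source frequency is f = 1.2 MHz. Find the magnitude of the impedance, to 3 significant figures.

217 Ω

ω = 2πf = 7.54e+06 rad/s
X_L = ωL = 769 Ω
X_C = 1/(ωC) = 717 Ω
Net reactance X = X_L − X_C = 52.1 Ω
Z = 211 + j52.1 Ω
|Z| = √(211² + 52.1²) = 217 Ω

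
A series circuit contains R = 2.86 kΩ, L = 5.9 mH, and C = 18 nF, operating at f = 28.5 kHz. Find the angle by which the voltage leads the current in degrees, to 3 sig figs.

ω = 2πf = 179100 rad/s
X_L = ωL = 1060 Ω
X_C = 1/(ωC) = 310 Ω
Net reactance X = X_L − X_C = 746 Ω
Z = 2860 + j746 Ω
|Z| = √(2860² + 746²) = 2960 Ω
∠Z = arctan(746/2860) = 14.6°

14.6°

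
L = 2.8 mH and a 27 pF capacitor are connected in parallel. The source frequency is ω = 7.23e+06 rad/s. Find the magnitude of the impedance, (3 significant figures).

X_L = ωL = 20200 Ω
X_C = 1/(ωC) = 5120 Ω
Parallel: admittances add. Y = 1/(jωL) + jωC
Y = (0 + j0.000146) S
|Y| = 0.000146 S → |Z| = 1/|Y| = 6860 Ω, ∠Z = −∠Y = -90.0°

6860 Ω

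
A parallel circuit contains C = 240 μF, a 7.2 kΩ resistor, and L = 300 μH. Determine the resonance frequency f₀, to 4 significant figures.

ω₀ = 1/√(LC) = 1/√(0.0003 × 0.00024) = 3727 rad/s
f₀ = ω₀/(2π) = 593.1 Hz

593.1 Hz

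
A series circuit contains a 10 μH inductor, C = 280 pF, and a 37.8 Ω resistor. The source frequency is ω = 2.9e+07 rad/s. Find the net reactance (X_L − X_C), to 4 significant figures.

166.8 Ω

X_L = ωL = 290.0 Ω
X_C = 1/(ωC) = 123.2 Ω
X = 290.0 − 123.2 = 166.8 Ω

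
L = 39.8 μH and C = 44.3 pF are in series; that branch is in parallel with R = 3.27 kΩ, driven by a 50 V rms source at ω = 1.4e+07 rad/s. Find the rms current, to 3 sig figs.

X_L = ωL = 557 Ω
X_C = 1/(ωC) = 1610 Ω
Branch 1: Z₁ = R = 3270 Ω
Branch 2 (series LC): Z₂ = j(X_L − X_C) = −j1060 Ω
Parallel: Z = Z₁Z₂/(Z₁+Z₂), |Z| = 1000 Ω, ∠Z = -72.1°
I = V/|Z| = 50/1000 = 49.8 mA

49.8 mA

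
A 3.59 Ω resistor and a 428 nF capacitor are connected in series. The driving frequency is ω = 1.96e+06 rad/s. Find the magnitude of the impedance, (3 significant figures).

3.78 Ω

X_C = 1/(ωC) = 1.19 Ω
Z = 3.59 − j1.19 Ω
|Z| = √(3.59² + 1.19²) = 3.78 Ω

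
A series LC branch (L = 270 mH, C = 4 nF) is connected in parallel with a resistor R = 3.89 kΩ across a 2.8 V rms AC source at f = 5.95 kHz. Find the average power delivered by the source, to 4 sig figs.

ω = 2πf = 37380 rad/s
X_L = ωL = 10090 Ω
X_C = 1/(ωC) = 6687 Ω
Branch 1: Z₁ = R = 3890 Ω
Branch 2 (series LC): Z₂ = j(X_L − X_C) = j3407 Ω
Parallel: Z = Z₁Z₂/(Z₁+Z₂), |Z| = 2563 Ω, ∠Z = 48.79°
I = V/|Z| = 1.093 mA
P = VI cos φ = 2.8 × 0.001093 × cos(48.79°) = 2.015 mW

2.015 mW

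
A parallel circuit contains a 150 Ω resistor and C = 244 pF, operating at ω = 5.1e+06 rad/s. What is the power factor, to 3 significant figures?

X_C = 1/(ωC) = 804 Ω
Parallel: admittances add. Y = 1/R + jωC
Y = (0.00667 + j0.00124) S
|Y| = 0.00678 S → |Z| = 1/|Y| = 147 Ω, ∠Z = −∠Y = -10.6°
cos φ = cos(-10.6°) = 0.983

0.983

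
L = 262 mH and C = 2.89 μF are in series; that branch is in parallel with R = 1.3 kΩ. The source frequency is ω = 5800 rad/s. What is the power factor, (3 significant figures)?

0.747

X_L = ωL = 1520 Ω
X_C = 1/(ωC) = 59.7 Ω
Branch 1: Z₁ = R = 1300 Ω
Branch 2 (series LC): Z₂ = j(X_L − X_C) = j1460 Ω
Parallel: Z = Z₁Z₂/(Z₁+Z₂), |Z| = 971 Ω, ∠Z = 41.7°
cos φ = cos(41.7°) = 0.747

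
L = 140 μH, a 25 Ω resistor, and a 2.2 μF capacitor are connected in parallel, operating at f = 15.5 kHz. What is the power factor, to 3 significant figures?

0.273

ω = 2πf = 97390 rad/s
X_L = ωL = 13.6 Ω
X_C = 1/(ωC) = 4.67 Ω
Parallel: admittances add. Y = 1/R + 1/(jωL) + jωC
Y = (0.0400 + j0.141) S
|Y| = 0.146 S → |Z| = 1/|Y| = 6.83 Ω, ∠Z = −∠Y = -74.2°
cos φ = cos(-74.2°) = 0.273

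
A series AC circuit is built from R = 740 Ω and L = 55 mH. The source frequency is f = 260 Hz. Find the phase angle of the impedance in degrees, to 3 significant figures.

6.92°

ω = 2πf = 1634 rad/s
X_L = ωL = 89.8 Ω
Z = 740 + j89.8 Ω
|Z| = √(740² + 89.8²) = 745 Ω
∠Z = arctan(89.8/740) = 6.92°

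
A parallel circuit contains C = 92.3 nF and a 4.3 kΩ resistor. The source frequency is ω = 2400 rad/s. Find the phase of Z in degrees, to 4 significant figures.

X_C = 1/(ωC) = 4514 Ω
Parallel: admittances add. Y = 1/R + jωC
Y = (0.0002326 + j0.0002215) S
|Y| = 0.0003212 S → |Z| = 1/|Y| = 3114 Ω, ∠Z = −∠Y = -43.61°

-43.61°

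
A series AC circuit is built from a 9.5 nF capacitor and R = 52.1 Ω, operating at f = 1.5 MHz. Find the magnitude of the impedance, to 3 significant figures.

53.3 Ω

ω = 2πf = 9.425e+06 rad/s
X_C = 1/(ωC) = 11.2 Ω
Z = 52.1 − j11.2 Ω
|Z| = √(52.1² + 11.2²) = 53.3 Ω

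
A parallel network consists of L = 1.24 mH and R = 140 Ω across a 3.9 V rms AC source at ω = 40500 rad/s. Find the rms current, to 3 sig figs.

82.5 mA

X_L = ωL = 50.2 Ω
Parallel: admittances add. Y = 1/R + 1/(jωL)
Y = (0.00714 − j0.0199) S
|Y| = 0.0212 S → |Z| = 1/|Y| = 47.3 Ω, ∠Z = −∠Y = 70.3°
I = V/|Z| = 3.9/47.3 = 82.5 mA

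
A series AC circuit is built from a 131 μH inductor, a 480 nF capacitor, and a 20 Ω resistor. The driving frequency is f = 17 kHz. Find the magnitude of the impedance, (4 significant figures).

20.75 Ω

ω = 2πf = 106800 rad/s
X_L = ωL = 13.99 Ω
X_C = 1/(ωC) = 19.50 Ω
Net reactance X = X_L − X_C = -5.512 Ω
Z = 20.00 − j5.512 Ω
|Z| = √(20.00² + 5.512²) = 20.75 Ω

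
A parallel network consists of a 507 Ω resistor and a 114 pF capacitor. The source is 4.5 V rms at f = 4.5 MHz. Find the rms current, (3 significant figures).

17.0 mA

ω = 2πf = 2.827e+07 rad/s
X_C = 1/(ωC) = 310 Ω
Parallel: admittances add. Y = 1/R + jωC
Y = (0.00197 + j0.00322) S
|Y| = 0.00378 S → |Z| = 1/|Y| = 265 Ω, ∠Z = −∠Y = -58.5°
I = V/|Z| = 4.5/265 = 17.0 mA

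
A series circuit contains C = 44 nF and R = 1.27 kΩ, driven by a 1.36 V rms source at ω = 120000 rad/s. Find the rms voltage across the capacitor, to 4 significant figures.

X_C = 1/(ωC) = 189.4 Ω
Z = 1270 − j189.4 Ω
|Z| = √(1270² + 189.4²) = 1284 Ω
I = V/|Z| = 1.059 mA
V_C = I·|Z_C| = 0.001059 × 189.4 = 0.2006 V

0.2006 V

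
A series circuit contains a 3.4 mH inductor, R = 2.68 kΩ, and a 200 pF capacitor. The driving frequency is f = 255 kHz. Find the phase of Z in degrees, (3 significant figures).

41.0°

ω = 2πf = 1.602e+06 rad/s
X_L = ωL = 5450 Ω
X_C = 1/(ωC) = 3120 Ω
Net reactance X = X_L − X_C = 2330 Ω
Z = 2680 + j2330 Ω
|Z| = √(2680² + 2330²) = 3550 Ω
∠Z = arctan(2330/2680) = 41.0°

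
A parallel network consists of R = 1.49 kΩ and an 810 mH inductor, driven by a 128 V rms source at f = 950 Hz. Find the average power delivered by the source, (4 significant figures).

ω = 2πf = 5969 rad/s
X_L = ωL = 4835 Ω
Parallel: admittances add. Y = 1/R + 1/(jωL)
Y = (0.0006711 − j0.0002068) S
|Y| = 0.0007023 S → |Z| = 1/|Y| = 1424 Ω, ∠Z = −∠Y = 17.13°
I = V/|Z| = 89.89 mA
P = VI cos φ = 128 × 0.08989 × cos(17.13°) = 11.00 W

11.00 W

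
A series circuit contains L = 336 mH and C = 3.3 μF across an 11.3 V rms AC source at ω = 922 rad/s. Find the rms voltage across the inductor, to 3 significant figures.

185 V

X_L = ωL = 310 Ω
X_C = 1/(ωC) = 329 Ω
Net reactance X = X_L − X_C = -18.9 Ω
Z = − j18.9 Ω
|Z| = √(0² + 18.9²) = 18.9 Ω
I = V/|Z| = 599 mA
V_L = I·|Z_L| = 0.599 × 310 = 185 V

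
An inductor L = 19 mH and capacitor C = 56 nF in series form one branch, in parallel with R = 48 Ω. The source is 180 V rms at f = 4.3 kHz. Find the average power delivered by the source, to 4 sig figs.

ω = 2πf = 27020 rad/s
X_L = ωL = 513.3 Ω
X_C = 1/(ωC) = 660.9 Ω
Branch 1: Z₁ = R = 48.00 Ω
Branch 2 (series LC): Z₂ = j(X_L − X_C) = −j147.6 Ω
Parallel: Z = Z₁Z₂/(Z₁+Z₂), |Z| = 45.65 Ω, ∠Z = -18.01°
I = V/|Z| = 3.943 A
P = VI cos φ = 180 × 3.943 × cos(-18.01°) = 675.0 W

675.0 W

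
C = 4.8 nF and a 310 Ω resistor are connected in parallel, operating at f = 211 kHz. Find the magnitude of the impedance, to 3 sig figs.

140 Ω

ω = 2πf = 1.326e+06 rad/s
X_C = 1/(ωC) = 157 Ω
Parallel: admittances add. Y = 1/R + jωC
Y = (0.00323 + j0.00636) S
|Y| = 0.00713 S → |Z| = 1/|Y| = 140 Ω, ∠Z = −∠Y = -63.1°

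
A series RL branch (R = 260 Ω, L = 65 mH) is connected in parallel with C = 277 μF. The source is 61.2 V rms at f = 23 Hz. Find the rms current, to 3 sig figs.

ω = 2πf = 144.5 rad/s
X_L = ωL = 9.39 Ω
X_C = 1/(ωC) = 25.0 Ω
Branch 1 (R+jX_L): Z₁ = 260 + j9.39 Ω, |Z₁| = 260 Ω
Branch 2 (−jX_C): Z₂ = −j25.0 Ω
Parallel: Z = Z₁Z₂/(Z₁+Z₂), |Z| = 25.0 Ω, ∠Z = -84.5°
I = V/|Z| = 61.2/25.0 = 2.45 A

2.45 A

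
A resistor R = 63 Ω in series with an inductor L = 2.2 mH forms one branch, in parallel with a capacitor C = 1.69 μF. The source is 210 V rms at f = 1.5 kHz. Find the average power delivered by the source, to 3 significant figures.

ω = 2πf = 9425 rad/s
X_L = ωL = 20.7 Ω
X_C = 1/(ωC) = 62.8 Ω
Branch 1 (R+jX_L): Z₁ = 63.0 + j20.7 Ω, |Z₁| = 66.3 Ω
Branch 2 (−jX_C): Z₂ = −j62.8 Ω
Parallel: Z = Z₁Z₂/(Z₁+Z₂), |Z| = 55.0 Ω, ∠Z = -38.1°
I = V/|Z| = 3.82 A
P = VI cos φ = 210 × 3.82 × cos(-38.1°) = 632 W

632 W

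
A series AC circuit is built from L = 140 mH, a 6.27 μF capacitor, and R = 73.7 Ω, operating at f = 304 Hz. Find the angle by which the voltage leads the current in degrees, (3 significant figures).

68.2°

ω = 2πf = 1910 rad/s
X_L = ωL = 267 Ω
X_C = 1/(ωC) = 83.5 Ω
Net reactance X = X_L − X_C = 184 Ω
Z = 73.7 + j184 Ω
|Z| = √(73.7² + 184²) = 198 Ω
∠Z = arctan(184/73.7) = 68.2°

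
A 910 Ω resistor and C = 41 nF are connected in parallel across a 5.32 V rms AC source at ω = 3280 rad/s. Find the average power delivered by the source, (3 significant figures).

31.1 mW

X_C = 1/(ωC) = 7440 Ω
Parallel: admittances add. Y = 1/R + jωC
Y = (0.00110 + j0.000134) S
|Y| = 0.00111 S → |Z| = 1/|Y| = 903 Ω, ∠Z = −∠Y = -6.98°
I = V/|Z| = 5.89 mA
P = VI cos φ = 5.32 × 0.00589 × cos(-6.98°) = 31.1 mW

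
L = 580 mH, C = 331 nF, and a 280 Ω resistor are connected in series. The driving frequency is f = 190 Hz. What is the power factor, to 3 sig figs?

0.151

ω = 2πf = 1194 rad/s
X_L = ωL = 692 Ω
X_C = 1/(ωC) = 2530 Ω
Net reactance X = X_L − X_C = -1840 Ω
Z = 280 − j1840 Ω
|Z| = √(280² + 1840²) = 1860 Ω
∠Z = arctan(-1840/280) = -81.3°
cos φ = cos(-81.3°) = 0.151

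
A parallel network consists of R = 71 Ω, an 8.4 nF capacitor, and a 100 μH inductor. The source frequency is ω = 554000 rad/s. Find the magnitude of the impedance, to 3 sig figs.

51.4 Ω

X_L = ωL = 55.4 Ω
X_C = 1/(ωC) = 215 Ω
Parallel: admittances add. Y = 1/R + 1/(jωL) + jωC
Y = (0.0141 − j0.0134) S
|Y| = 0.0194 S → |Z| = 1/|Y| = 51.4 Ω, ∠Z = −∠Y = 43.6°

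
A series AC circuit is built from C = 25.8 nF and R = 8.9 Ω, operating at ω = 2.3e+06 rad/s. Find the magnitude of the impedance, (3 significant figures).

19.1 Ω

X_C = 1/(ωC) = 16.9 Ω
Z = 8.90 − j16.9 Ω
|Z| = √(8.90² + 16.9²) = 19.1 Ω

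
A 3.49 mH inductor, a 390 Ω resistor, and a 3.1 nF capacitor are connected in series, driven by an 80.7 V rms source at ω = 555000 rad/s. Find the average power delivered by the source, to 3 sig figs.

1.28 W

X_L = ωL = 1940 Ω
X_C = 1/(ωC) = 581 Ω
Net reactance X = X_L − X_C = 1360 Ω
Z = 390 + j1360 Ω
|Z| = √(390² + 1360²) = 1410 Ω
∠Z = arctan(1360/390) = 74.0°
I = V/|Z| = 57.2 mA
P = VI cos φ = 80.7 × 0.0572 × cos(74.0°) = 1.28 W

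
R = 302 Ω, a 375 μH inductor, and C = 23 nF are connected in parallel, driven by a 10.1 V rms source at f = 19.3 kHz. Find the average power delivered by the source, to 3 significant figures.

338 mW

ω = 2πf = 121300 rad/s
X_L = ωL = 45.5 Ω
X_C = 1/(ωC) = 359 Ω
Parallel: admittances add. Y = 1/R + 1/(jωL) + jωC
Y = (0.00331 − j0.0192) S
|Y| = 0.0195 S → |Z| = 1/|Y| = 51.3 Ω, ∠Z = −∠Y = 80.2°
I = V/|Z| = 197 mA
P = VI cos φ = 10.1 × 0.197 × cos(80.2°) = 338 mW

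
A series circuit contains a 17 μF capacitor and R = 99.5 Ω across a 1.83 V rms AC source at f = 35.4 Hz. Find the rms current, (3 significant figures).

ω = 2πf = 222.4 rad/s
X_C = 1/(ωC) = 264 Ω
Z = 99.5 − j264 Ω
|Z| = √(99.5² + 264²) = 283 Ω
I = V/|Z| = 1.83/283 = 6.48 mA

6.48 mA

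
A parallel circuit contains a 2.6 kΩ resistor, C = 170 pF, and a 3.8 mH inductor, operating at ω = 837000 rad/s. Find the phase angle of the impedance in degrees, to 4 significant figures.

X_L = ωL = 3181 Ω
X_C = 1/(ωC) = 7028 Ω
Parallel: admittances add. Y = 1/R + 1/(jωL) + jωC
Y = (0.0003846 − j0.0001721) S
|Y| = 0.0004214 S → |Z| = 1/|Y| = 2373 Ω, ∠Z = −∠Y = 24.11°

24.11°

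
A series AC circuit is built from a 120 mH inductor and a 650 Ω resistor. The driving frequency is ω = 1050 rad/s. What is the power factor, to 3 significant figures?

X_L = ωL = 126 Ω
Z = 650 + j126 Ω
|Z| = √(650² + 126²) = 662 Ω
∠Z = arctan(126/650) = 11.0°
cos φ = cos(11.0°) = 0.982

0.982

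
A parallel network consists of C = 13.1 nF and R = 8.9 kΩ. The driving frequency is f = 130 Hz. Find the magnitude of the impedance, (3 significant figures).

8860 Ω

ω = 2πf = 816.8 rad/s
X_C = 1/(ωC) = 93500 Ω
Parallel: admittances add. Y = 1/R + jωC
Y = (0.000112 + j1.07e-05) S
|Y| = 0.000113 S → |Z| = 1/|Y| = 8860 Ω, ∠Z = −∠Y = -5.44°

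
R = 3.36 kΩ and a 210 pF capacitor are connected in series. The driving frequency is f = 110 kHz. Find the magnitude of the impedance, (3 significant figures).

7670 Ω

ω = 2πf = 691200 rad/s
X_C = 1/(ωC) = 6890 Ω
Z = 3360 − j6890 Ω
|Z| = √(3360² + 6890²) = 7670 Ω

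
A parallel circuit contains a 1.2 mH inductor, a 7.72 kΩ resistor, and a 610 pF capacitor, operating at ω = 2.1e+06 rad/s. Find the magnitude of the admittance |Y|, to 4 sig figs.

893.6 μS

X_L = ωL = 2520 Ω
X_C = 1/(ωC) = 780.6 Ω
Parallel: admittances add. Y = 1/R + 1/(jωL) + jωC
Y = (0.0001295 + j0.0008842) S
|Y| = 0.0008936 S → |Z| = 1/|Y| = 1119 Ω, ∠Z = −∠Y = -81.67°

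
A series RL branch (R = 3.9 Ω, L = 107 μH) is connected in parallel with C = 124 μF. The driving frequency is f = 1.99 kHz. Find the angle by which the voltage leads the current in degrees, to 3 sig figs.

-81.1°

ω = 2πf = 12500 rad/s
X_L = ωL = 1.34 Ω
X_C = 1/(ωC) = 0.645 Ω
Branch 1 (R+jX_L): Z₁ = 3.90 + j1.34 Ω, |Z₁| = 4.12 Ω
Branch 2 (−jX_C): Z₂ = −j0.645 Ω
Parallel: Z = Z₁Z₂/(Z₁+Z₂), |Z| = 0.671 Ω, ∠Z = -81.1°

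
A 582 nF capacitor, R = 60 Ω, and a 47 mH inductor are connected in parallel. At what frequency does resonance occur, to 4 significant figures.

ω₀ = 1/√(LC) = 1/√(0.047 × 5.82e-07) = 6046 rad/s
f₀ = ω₀/(2π) = 962.3 Hz

962.3 Hz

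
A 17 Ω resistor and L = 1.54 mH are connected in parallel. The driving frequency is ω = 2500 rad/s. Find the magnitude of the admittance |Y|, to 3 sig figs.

X_L = ωL = 3.85 Ω
Parallel: admittances add. Y = 1/R + 1/(jωL)
Y = (0.0588 − j0.260) S
|Y| = 0.266 S → |Z| = 1/|Y| = 3.75 Ω, ∠Z = −∠Y = 77.2°

266 mS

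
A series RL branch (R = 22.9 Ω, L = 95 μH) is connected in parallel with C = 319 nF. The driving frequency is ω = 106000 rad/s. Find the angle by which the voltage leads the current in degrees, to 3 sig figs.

-25.8°

X_L = ωL = 10.1 Ω
X_C = 1/(ωC) = 29.6 Ω
Branch 1 (R+jX_L): Z₁ = 22.9 + j10.1 Ω, |Z₁| = 25.0 Ω
Branch 2 (−jX_C): Z₂ = −j29.6 Ω
Parallel: Z = Z₁Z₂/(Z₁+Z₂), |Z| = 24.6 Ω, ∠Z = -25.8°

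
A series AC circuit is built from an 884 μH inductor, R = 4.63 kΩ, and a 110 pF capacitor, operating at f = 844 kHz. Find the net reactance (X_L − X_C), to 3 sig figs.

ω = 2πf = 5.303e+06 rad/s
X_L = ωL = 4690 Ω
X_C = 1/(ωC) = 1710 Ω
X = 4690 − 1710 = 2970 Ω

2970 Ω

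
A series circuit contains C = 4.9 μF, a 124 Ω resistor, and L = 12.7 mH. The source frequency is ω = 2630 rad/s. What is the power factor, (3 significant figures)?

X_L = ωL = 33.4 Ω
X_C = 1/(ωC) = 77.6 Ω
Net reactance X = X_L − X_C = -44.2 Ω
Z = 124 − j44.2 Ω
|Z| = √(124² + 44.2²) = 132 Ω
∠Z = arctan(-44.2/124) = -19.6°
cos φ = cos(-19.6°) = 0.942

0.942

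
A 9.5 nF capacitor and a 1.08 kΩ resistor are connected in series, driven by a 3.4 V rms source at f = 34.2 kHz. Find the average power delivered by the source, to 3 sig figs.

8.88 mW

ω = 2πf = 214900 rad/s
X_C = 1/(ωC) = 490 Ω
Z = 1080 − j490 Ω
|Z| = √(1080² + 490²) = 1190 Ω
∠Z = arctan(-490/1080) = -24.4°
I = V/|Z| = 2.87 mA
P = VI cos φ = 3.4 × 0.00287 × cos(-24.4°) = 8.88 mW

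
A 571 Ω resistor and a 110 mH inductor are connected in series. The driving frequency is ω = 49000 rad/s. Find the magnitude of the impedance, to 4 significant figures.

X_L = ωL = 5390 Ω
Z = 571.0 + j5390 Ω
|Z| = √(571.0² + 5390²) = 5420 Ω

5420 Ω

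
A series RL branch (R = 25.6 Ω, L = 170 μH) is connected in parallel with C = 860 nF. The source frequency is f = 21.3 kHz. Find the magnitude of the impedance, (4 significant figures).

ω = 2πf = 133800 rad/s
X_L = ωL = 22.75 Ω
X_C = 1/(ωC) = 8.688 Ω
Branch 1 (R+jX_L): Z₁ = 25.60 + j22.75 Ω, |Z₁| = 34.25 Ω
Branch 2 (−jX_C): Z₂ = −j8.688 Ω
Parallel: Z = Z₁Z₂/(Z₁+Z₂), |Z| = 10.19 Ω, ∠Z = -77.15°

10.19 Ω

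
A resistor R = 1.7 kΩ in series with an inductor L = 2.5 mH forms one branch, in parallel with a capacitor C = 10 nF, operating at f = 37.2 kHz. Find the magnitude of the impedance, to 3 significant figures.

450 Ω

ω = 2πf = 233700 rad/s
X_L = ωL = 584 Ω
X_C = 1/(ωC) = 428 Ω
Branch 1 (R+jX_L): Z₁ = 1700 + j584 Ω, |Z₁| = 1800 Ω
Branch 2 (−jX_C): Z₂ = −j428 Ω
Parallel: Z = Z₁Z₂/(Z₁+Z₂), |Z| = 450 Ω, ∠Z = -76.3°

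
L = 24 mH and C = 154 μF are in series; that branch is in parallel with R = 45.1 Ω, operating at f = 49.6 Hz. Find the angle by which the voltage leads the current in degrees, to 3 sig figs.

ω = 2πf = 311.6 rad/s
X_L = ωL = 7.48 Ω
X_C = 1/(ωC) = 20.8 Ω
Branch 1: Z₁ = R = 45.1 Ω
Branch 2 (series LC): Z₂ = j(X_L − X_C) = −j13.4 Ω
Parallel: Z = Z₁Z₂/(Z₁+Z₂), |Z| = 12.8 Ω, ∠Z = -73.5°

-73.5°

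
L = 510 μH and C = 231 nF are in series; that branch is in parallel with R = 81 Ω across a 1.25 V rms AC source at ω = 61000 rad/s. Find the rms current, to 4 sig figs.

34.95 mA

X_L = ωL = 31.11 Ω
X_C = 1/(ωC) = 70.97 Ω
Branch 1: Z₁ = R = 81.00 Ω
Branch 2 (series LC): Z₂ = j(X_L − X_C) = −j39.86 Ω
Parallel: Z = Z₁Z₂/(Z₁+Z₂), |Z| = 35.76 Ω, ∠Z = -63.80°
I = V/|Z| = 1.25/35.76 = 34.95 mA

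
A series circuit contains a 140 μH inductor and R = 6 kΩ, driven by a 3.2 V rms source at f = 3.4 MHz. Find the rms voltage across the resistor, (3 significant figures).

2.86 V

ω = 2πf = 2.136e+07 rad/s
X_L = ωL = 2990 Ω
Z = 6000 + j2990 Ω
|Z| = √(6000² + 2990²) = 6700 Ω
I = V/|Z| = 477 μA
V_R = I·|Z_R| = 0.000477 × 6000 = 2.86 V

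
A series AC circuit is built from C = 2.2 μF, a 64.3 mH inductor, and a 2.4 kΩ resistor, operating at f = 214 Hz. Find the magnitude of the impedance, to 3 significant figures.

2410 Ω

ω = 2πf = 1345 rad/s
X_L = ωL = 86.5 Ω
X_C = 1/(ωC) = 338 Ω
Net reactance X = X_L − X_C = -252 Ω
Z = 2400 − j252 Ω
|Z| = √(2400² + 252²) = 2410 Ω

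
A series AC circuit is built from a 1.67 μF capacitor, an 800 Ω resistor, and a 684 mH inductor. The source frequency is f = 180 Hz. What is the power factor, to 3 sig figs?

0.956

ω = 2πf = 1131 rad/s
X_L = ωL = 774 Ω
X_C = 1/(ωC) = 529 Ω
Net reactance X = X_L − X_C = 244 Ω
Z = 800 + j244 Ω
|Z| = √(800² + 244²) = 836 Ω
∠Z = arctan(244/800) = 17.0°
cos φ = cos(17.0°) = 0.956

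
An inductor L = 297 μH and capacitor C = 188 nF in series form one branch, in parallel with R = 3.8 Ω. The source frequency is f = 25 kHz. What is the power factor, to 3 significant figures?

ω = 2πf = 157100 rad/s
X_L = ωL = 46.7 Ω
X_C = 1/(ωC) = 33.9 Ω
Branch 1: Z₁ = R = 3.80 Ω
Branch 2 (series LC): Z₂ = j(X_L − X_C) = j12.8 Ω
Parallel: Z = Z₁Z₂/(Z₁+Z₂), |Z| = 3.64 Ω, ∠Z = 16.5°
cos φ = cos(16.5°) = 0.959

0.959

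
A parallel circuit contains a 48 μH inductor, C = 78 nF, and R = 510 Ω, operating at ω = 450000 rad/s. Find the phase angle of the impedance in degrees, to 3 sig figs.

X_L = ωL = 21.6 Ω
X_C = 1/(ωC) = 28.5 Ω
Parallel: admittances add. Y = 1/R + 1/(jωL) + jωC
Y = (0.00196 − j0.0112) S
|Y| = 0.0114 S → |Z| = 1/|Y| = 88.0 Ω, ∠Z = −∠Y = 80.1°

80.1°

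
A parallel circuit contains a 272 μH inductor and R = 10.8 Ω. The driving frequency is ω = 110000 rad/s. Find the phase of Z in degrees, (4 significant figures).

X_L = ωL = 29.92 Ω
Parallel: admittances add. Y = 1/R + 1/(jωL)
Y = (0.09259 − j0.03342) S
|Y| = 0.09844 S → |Z| = 1/|Y| = 10.16 Ω, ∠Z = −∠Y = 19.85°

19.85°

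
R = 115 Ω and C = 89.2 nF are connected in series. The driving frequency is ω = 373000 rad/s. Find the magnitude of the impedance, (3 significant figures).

X_C = 1/(ωC) = 30.1 Ω
Z = 115 − j30.1 Ω
|Z| = √(115² + 30.1²) = 119 Ω

119 Ω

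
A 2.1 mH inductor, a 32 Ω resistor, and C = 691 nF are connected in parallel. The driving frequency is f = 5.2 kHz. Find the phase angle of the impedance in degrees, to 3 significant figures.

ω = 2πf = 32670 rad/s
X_L = ωL = 68.6 Ω
X_C = 1/(ωC) = 44.3 Ω
Parallel: admittances add. Y = 1/R + 1/(jωL) + jωC
Y = (0.0312 + j0.00800) S
|Y| = 0.0323 S → |Z| = 1/|Y| = 31.0 Ω, ∠Z = −∠Y = -14.4°

-14.4°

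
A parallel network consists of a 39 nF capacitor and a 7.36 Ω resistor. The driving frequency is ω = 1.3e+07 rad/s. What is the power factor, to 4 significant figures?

X_C = 1/(ωC) = 1.972 Ω
Parallel: admittances add. Y = 1/R + jωC
Y = (0.1359 + j0.5070) S
|Y| = 0.5249 S → |Z| = 1/|Y| = 1.905 Ω, ∠Z = −∠Y = -75.00°
cos φ = cos(-75.00°) = 0.2589

0.2589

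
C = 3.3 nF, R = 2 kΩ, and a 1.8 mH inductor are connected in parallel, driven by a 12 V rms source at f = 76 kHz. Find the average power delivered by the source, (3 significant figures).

72.0 mW

ω = 2πf = 477500 rad/s
X_L = ωL = 860 Ω
X_C = 1/(ωC) = 635 Ω
Parallel: admittances add. Y = 1/R + 1/(jωL) + jωC
Y = (0.000500 + j0.000412) S
|Y| = 0.000648 S → |Z| = 1/|Y| = 1540 Ω, ∠Z = −∠Y = -39.5°
I = V/|Z| = 7.78 mA
P = VI cos φ = 12 × 0.00778 × cos(-39.5°) = 72.0 mW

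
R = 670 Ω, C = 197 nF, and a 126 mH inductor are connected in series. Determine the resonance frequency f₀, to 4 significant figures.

1.010 kHz

ω₀ = 1/√(LC) = 1/√(0.126 × 1.97e-07) = 6347 rad/s
f₀ = ω₀/(2π) = 1.010 kHz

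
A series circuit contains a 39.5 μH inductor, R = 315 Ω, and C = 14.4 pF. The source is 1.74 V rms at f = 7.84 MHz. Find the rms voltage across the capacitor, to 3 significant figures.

3.95 V

ω = 2πf = 4.926e+07 rad/s
X_L = ωL = 1950 Ω
X_C = 1/(ωC) = 1410 Ω
Net reactance X = X_L − X_C = 536 Ω
Z = 315 + j536 Ω
|Z| = √(315² + 536²) = 622 Ω
I = V/|Z| = 2.80 mA
V_C = I·|Z_C| = 0.00280 × 1410 = 3.95 V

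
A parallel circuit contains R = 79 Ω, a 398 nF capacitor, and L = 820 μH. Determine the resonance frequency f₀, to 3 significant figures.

ω₀ = 1/√(LC) = 1/√(0.00082 × 3.98e-07) = 55350 rad/s
f₀ = ω₀/(2π) = 8.81 kHz

8.81 kHz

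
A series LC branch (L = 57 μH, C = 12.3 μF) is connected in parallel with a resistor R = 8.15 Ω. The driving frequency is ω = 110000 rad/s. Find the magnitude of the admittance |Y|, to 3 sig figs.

219 mS

X_L = ωL = 6.27 Ω
X_C = 1/(ωC) = 0.739 Ω
Branch 1: Z₁ = R = 8.15 Ω
Branch 2 (series LC): Z₂ = j(X_L − X_C) = j5.53 Ω
Parallel: Z = Z₁Z₂/(Z₁+Z₂), |Z| = 4.58 Ω, ∠Z = 55.8°
|Y| = 1/|Z| = 219 mS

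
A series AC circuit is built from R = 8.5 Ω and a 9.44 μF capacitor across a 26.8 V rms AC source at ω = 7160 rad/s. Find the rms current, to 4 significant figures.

X_C = 1/(ωC) = 14.80 Ω
Z = 8.500 − j14.80 Ω
|Z| = √(8.500² + 14.80²) = 17.06 Ω
I = V/|Z| = 26.8/17.06 = 1.571 A

1.571 A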